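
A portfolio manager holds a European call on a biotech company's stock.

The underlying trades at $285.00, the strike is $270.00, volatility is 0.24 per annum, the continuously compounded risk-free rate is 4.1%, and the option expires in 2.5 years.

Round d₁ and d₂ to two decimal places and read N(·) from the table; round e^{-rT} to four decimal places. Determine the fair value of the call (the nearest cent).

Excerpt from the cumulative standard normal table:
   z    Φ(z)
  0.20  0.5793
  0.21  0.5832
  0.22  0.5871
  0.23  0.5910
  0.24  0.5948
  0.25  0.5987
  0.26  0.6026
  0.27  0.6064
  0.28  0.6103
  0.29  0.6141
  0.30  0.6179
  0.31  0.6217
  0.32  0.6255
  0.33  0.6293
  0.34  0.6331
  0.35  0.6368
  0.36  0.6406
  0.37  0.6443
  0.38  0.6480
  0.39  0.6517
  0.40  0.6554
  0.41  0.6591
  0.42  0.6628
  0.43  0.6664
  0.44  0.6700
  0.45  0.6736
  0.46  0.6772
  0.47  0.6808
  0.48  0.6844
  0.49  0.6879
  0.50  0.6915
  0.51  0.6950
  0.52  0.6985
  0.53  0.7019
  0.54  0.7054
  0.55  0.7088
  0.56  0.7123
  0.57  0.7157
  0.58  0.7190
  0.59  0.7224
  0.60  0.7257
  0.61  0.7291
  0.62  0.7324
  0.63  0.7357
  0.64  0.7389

$63.75

T = 2.5;  σ√T = 0.3795
d₁ = [ln(285/270) + (0.041 + 0.24²/2)·2.5] / 0.3795 = [0.0541 + 0.1745] / 0.3795 = 0.6023 ⇒ 0.60
d₂ = d₁ − σ√T = 0.6023 − 0.3795 = 0.2229 ⇒ 0.22
exp(−rT) = exp(−0.041·2.5) = 0.9026
N(d₁) = N(0.60) = 0.7257;  N(d₂) = N(0.22) = 0.5871
C = 285·0.7257 − 270·0.9026·0.5871 = 206.8245 − 143.0774 = 63.7471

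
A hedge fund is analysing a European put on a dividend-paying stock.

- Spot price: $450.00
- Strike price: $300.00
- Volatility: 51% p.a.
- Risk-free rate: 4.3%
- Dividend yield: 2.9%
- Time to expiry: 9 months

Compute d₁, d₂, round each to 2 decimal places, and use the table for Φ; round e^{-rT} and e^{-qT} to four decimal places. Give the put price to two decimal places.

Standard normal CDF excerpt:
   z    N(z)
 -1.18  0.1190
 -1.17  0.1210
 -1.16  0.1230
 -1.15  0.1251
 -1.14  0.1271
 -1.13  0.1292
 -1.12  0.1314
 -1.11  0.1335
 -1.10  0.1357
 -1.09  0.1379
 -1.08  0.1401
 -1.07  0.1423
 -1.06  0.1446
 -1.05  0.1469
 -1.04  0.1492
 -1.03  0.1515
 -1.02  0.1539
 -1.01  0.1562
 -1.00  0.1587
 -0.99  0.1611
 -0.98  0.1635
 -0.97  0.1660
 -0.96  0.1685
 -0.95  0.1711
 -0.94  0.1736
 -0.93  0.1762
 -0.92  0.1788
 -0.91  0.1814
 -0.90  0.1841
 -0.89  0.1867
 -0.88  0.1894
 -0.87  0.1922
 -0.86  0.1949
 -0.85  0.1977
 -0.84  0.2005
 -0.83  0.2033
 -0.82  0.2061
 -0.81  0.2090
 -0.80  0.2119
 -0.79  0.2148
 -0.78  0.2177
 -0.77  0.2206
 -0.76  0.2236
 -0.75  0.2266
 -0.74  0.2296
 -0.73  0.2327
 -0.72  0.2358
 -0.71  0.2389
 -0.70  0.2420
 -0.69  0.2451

$14.34

T = 0.75;  σ√T = 0.4417
d₁ = [ln(450/300) + (0.043 − 0.029 + 0.51²/2)·0.75] / 0.4417 = [0.4055 + 0.1080] / 0.4417 = 1.1626 ≈ 1.16
d₂ = d₁ − σ√T = 1.1626 − 0.4417 = 0.7210 ≈ 0.72
exp(−qT) = exp(−0.029·0.75) = 0.9785;  exp(−rT) = exp(−0.043·0.75) = 0.9683
N(−d₂) = N(-0.72) = 0.2358;  N(−d₁) = N(-1.16) = 0.1230
P = 300·0.9683·0.2358 − 450·0.9785·0.1230 = 68.4975 − 54.1600 = 14.3376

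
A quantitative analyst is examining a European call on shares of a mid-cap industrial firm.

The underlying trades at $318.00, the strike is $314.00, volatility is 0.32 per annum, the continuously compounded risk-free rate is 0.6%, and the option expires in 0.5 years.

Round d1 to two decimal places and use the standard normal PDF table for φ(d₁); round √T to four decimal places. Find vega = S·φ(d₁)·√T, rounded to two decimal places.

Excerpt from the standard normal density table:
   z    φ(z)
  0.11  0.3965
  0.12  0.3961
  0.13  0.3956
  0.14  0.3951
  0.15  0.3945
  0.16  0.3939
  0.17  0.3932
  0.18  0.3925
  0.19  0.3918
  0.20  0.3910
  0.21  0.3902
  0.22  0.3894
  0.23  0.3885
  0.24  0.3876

88.26

σ√T = 0.32 × 0.7071 = 0.2263
d₁ = [ln(318/314) + (0.006 + 0.32²/2)·0.5] / 0.2263 = [0.0127 + 0.0286] / 0.2263 = 0.1823 → 0.18
√T = √0.5 = 0.7071
φ(d₁) = φ(0.18) = 0.3925
vega = S·φ(d₁)·√T = 318·0.3925·0.7071 = 88.2567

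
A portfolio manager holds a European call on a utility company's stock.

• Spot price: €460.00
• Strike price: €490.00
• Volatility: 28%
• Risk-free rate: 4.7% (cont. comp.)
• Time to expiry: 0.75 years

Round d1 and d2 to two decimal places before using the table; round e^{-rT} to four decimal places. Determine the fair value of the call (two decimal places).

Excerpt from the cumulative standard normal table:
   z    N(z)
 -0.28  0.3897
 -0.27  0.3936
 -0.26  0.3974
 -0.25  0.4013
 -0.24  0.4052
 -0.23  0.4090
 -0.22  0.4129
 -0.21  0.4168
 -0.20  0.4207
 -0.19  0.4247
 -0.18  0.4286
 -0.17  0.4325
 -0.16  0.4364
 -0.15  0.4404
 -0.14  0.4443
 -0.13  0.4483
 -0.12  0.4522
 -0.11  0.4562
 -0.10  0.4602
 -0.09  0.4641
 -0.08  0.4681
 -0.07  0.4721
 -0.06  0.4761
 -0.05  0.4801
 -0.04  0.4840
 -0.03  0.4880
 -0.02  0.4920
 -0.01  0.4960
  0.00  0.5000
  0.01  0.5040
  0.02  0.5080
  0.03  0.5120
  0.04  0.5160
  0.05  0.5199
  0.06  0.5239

€40.16

σ√T = 0.28·√0.75 = 0.2425
d₁ = [ln(460/490) + (0.047 + 0.28²/2)·0.75] / 0.2425 = [-0.0632 + 0.0646] / 0.2425 = 0.0061 ≈ 0.01
d₂ = d₁ − σ√T = 0.0061 − 0.2425 = -0.2364 ≈ -0.24
exp(−rT) = exp(−0.047·0.75) = 0.9654
N(d₁) = N(0.01) = 0.5040;  N(d₂) = N(-0.24) = 0.4052
C = 460·0.5040 − 490·0.9654·0.4052 = 231.8400 − 191.6782 = 40.1618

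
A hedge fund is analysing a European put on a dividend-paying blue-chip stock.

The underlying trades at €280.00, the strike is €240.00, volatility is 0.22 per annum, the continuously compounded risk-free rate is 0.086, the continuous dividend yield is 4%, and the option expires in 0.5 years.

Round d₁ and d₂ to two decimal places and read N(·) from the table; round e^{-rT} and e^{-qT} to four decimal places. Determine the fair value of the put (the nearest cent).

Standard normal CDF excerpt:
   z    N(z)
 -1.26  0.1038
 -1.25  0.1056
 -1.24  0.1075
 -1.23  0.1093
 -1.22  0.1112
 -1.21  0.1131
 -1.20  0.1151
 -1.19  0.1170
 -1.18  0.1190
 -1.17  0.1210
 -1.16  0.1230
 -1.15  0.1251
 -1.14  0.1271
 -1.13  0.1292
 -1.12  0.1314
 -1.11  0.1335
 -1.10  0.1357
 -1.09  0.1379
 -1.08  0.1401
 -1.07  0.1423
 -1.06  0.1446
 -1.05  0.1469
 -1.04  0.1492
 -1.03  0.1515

€2.72

T = 0.5;  σ√T = 0.1556
d₁ = [ln(280/240) + (0.086 − 0.04 + ½·0.22²)·0.5] / (σ√T) = (0.1542 + 0.0351) / 0.1556 = 1.2165 ≈ 1.22
d₂ = 1.2165 − 0.1556 = 1.0610 ≈ 1.06
e^(−qT) = e^(−0.04·0.5) = 0.9802;  e^(−rT) = e^(−0.086·0.5) = 0.9579
N(−d₂) = N(-1.06) = 0.1446;  N(−d₁) = N(-1.22) = 0.1112
P = 240·0.9579·0.1446 − 280·0.9802·0.1112 = 33.2430 − 30.5195 = 2.7235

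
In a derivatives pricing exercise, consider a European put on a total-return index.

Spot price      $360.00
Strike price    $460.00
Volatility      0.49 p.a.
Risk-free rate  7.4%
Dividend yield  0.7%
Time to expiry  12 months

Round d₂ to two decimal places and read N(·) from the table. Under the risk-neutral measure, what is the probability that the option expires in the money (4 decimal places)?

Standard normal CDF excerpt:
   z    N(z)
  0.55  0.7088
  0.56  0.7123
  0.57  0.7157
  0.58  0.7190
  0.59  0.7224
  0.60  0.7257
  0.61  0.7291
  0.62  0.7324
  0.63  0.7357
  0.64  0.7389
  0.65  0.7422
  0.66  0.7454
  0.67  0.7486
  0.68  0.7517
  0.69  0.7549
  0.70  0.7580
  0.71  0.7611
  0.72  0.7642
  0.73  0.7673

σ√T = 0.49·√1 = 0.4900
ln(S/K) + (r − q + σ²/2)T = ln(360/460) + (0.074 − 0.007 + 0.49²/2)·1 = -0.2451 + 0.1870 = -0.0581
d₁ = -0.0581 / 0.4900 = -0.1185 ≈ -0.12
d₂ = d₁ − σ√T = -0.1185 − 0.4900 = -0.6085 ≈ -0.61
Risk-neutral Pr[S_T < K] = N(−d₂) = N(0.61) = 0.7291

0.7291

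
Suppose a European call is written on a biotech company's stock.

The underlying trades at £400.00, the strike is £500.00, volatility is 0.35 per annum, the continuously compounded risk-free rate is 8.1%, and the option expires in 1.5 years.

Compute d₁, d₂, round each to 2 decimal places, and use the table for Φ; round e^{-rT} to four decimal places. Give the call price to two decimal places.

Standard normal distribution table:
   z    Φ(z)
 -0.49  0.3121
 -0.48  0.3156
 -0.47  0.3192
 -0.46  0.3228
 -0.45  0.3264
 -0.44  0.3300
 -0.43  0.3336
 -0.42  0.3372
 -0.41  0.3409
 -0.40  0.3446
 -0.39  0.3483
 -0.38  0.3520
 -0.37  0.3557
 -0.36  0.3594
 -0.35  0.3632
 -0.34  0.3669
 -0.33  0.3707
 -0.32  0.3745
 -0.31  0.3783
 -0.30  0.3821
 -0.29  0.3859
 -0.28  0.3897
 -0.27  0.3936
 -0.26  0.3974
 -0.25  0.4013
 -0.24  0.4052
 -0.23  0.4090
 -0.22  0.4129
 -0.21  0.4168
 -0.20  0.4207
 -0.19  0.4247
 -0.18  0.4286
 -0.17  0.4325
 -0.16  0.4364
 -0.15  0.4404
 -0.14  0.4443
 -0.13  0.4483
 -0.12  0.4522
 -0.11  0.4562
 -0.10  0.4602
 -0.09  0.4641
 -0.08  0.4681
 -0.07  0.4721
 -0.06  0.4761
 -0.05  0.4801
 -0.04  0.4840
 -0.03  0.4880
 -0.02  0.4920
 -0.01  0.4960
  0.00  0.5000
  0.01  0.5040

σ√T = 0.35 × 1.2247 = 0.4287
d₁ = [ln(400/500) + (0.081 + ½·0.35²)·1.5] / (σ√T) = (-0.2231 + 0.2134) / 0.4287 = -0.0228 → -0.02
d₂ = -0.0228 − 0.4287 = -0.4514 → -0.45
exp(−rT) = exp(−0.081·1.5) = 0.8856
N(d₁) = N(-0.02) = 0.4920;  N(d₂) = N(-0.45) = 0.3264
C = 400·0.4920 − 500·0.8856·0.3264 = 196.8000 − 144.5299 = 52.2701

£52.27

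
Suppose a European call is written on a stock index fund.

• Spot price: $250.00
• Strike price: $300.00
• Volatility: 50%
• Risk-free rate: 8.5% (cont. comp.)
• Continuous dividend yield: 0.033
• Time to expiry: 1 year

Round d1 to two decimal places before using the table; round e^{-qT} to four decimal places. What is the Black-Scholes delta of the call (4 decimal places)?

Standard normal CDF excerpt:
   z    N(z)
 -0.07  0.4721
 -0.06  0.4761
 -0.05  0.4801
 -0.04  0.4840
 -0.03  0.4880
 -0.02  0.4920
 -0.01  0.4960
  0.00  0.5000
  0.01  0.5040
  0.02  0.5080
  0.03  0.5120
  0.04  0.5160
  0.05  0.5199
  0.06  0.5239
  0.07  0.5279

σ√T = 0.5 × 1.0000 = 0.5000
d₁ = [ln(250/300) + (0.085 − 0.033 + ½·0.5²)·1] / (σ√T) = (-0.1823 + 0.1770) / 0.5000 = -0.0106 ≈ -0.01
N(d₁) = N(-0.01) = 0.4960
Δ_call = e^(−qT)·N(d₁) = 0.9675·0.4960 = 0.4799

0.4799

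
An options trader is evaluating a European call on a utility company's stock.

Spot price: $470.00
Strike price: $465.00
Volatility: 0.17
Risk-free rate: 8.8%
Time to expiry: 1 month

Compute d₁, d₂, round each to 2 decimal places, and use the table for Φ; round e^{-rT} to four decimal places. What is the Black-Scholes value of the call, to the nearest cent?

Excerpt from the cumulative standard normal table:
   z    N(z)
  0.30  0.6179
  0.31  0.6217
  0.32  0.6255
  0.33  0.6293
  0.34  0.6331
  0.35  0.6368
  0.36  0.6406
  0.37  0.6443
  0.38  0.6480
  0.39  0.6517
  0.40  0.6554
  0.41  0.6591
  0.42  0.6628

$14.06

σ√T = 0.17 × 0.2887 = 0.0491
ln(S/K) + (r + σ²/2)T = ln(470/465) + (0.088 + 0.17²/2)·0.08333 = 0.0107 + 0.0085 = 0.0192
d₁ = 0.0192 / 0.0491 = 0.3919 ≈ 0.39
d₂ = d₁ − σ√T = 0.3919 − 0.0491 = 0.3428 ≈ 0.34
exp(−rT) = exp(−0.088·0.08333) = 0.9927
C = 470·N(0.39) − 465·0.9927·N(0.34) = 470·0.6517 − 465·0.9927·0.6331 = 306.2990 − 292.2424 = 14.0566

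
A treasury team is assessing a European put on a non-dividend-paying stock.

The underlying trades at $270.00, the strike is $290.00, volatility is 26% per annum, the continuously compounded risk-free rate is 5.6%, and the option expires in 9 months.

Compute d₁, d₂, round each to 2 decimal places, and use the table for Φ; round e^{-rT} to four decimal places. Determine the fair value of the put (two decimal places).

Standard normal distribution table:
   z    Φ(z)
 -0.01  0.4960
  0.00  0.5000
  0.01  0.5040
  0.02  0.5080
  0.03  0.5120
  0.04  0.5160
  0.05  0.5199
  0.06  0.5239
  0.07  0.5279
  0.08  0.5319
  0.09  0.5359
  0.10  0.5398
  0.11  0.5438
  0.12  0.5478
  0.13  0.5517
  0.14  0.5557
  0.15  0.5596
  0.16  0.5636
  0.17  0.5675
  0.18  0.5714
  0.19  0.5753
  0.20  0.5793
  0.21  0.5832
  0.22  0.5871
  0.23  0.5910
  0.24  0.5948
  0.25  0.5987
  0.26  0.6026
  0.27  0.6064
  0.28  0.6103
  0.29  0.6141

$28.24

T = 0.75;  σ√T = 0.2252
d₁ = [ln(270/290) + (0.056 + ½·0.26²)·0.75] / (σ√T) = (-0.0715 + 0.0674) / 0.2252 = -0.0182 which rounds to -0.02
d₂ = -0.0182 − 0.2252 = -0.2434 which rounds to -0.24
e^(−rT) = e^(−0.056·0.75) = 0.9589
N(−d₂) = N(0.24) = 0.5948;  N(−d₁) = N(0.02) = 0.5080
P = 290·0.9589·0.5948 − 270·0.5080 = 165.4026 − 137.1600 = 28.2426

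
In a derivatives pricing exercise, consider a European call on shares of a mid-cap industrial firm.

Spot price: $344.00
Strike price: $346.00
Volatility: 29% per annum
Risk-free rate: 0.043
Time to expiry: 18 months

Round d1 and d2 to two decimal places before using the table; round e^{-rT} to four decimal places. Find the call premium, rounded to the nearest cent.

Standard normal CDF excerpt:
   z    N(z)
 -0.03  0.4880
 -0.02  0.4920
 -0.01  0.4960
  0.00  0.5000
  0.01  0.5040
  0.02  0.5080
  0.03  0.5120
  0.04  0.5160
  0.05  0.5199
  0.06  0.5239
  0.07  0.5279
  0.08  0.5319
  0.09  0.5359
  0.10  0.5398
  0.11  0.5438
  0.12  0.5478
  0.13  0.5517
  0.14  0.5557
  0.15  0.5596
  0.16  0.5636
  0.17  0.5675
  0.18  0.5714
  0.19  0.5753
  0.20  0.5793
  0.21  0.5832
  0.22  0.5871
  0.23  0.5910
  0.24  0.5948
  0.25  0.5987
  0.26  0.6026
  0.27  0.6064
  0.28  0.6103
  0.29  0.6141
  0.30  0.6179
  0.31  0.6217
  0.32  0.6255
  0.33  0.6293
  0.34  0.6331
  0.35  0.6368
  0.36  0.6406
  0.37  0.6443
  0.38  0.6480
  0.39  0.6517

σ√T = 0.29·√1.5 = 0.3552
d₁ = [ln(344/346) + (0.043 + 0.29²/2)·1.5] / 0.3552 = [-0.0058 + 0.1276] / 0.3552 = 0.3429 ≈ 0.34
d₂ = d₁ − σ√T = 0.3429 − 0.3552 = -0.0123 ≈ -0.01
exp(−rT) = exp(−0.043·1.5) = 0.9375
N(d₁) = N(0.34) = 0.6331;  N(d₂) = N(-0.01) = 0.4960
C = 344·0.6331 − 346·0.9375·0.4960 = 217.7864 − 160.8900 = 56.8964

$56.90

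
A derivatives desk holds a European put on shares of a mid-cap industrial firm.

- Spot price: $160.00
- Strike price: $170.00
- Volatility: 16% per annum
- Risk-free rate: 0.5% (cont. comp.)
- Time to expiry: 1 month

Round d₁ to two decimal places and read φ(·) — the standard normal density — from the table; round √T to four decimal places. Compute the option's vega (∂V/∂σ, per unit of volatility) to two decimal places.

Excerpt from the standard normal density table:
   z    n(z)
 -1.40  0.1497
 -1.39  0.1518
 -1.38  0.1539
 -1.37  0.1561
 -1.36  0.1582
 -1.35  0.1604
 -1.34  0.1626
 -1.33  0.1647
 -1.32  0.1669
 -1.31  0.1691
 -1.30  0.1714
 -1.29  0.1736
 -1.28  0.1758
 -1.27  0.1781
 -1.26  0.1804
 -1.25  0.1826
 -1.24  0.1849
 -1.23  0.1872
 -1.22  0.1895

T = 0.08333;  σ√T = 0.0462
d₁ = [ln(160/170) + (0.005 + ½·0.16²)·0.08333] / (σ√T) = (-0.0606 + 0.0015) / 0.0462 = -1.2804 which rounds to -1.28
√T = √0.08333 = 0.2887
φ(d₁) = φ(-1.28) = 0.1758
vega = S·φ(d₁)·√T = 160·0.1758·0.2887 = 8.1206
(Call and put vega coincide under Black-Scholes.)

8.12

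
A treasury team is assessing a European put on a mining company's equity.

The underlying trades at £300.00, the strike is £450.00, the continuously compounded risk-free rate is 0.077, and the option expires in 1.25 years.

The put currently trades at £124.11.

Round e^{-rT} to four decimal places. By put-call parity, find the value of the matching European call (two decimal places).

e^(−rT) = e^(−0.077·1.25) = 0.9082
Put-call parity: C − P = S − K·e^(−rT) = 300 − 450·0.9082 = 300 − 408.6900 = -108.6900
C = P + (C − P) = 124.11 + (-108.6900) = 15.4200

£15.42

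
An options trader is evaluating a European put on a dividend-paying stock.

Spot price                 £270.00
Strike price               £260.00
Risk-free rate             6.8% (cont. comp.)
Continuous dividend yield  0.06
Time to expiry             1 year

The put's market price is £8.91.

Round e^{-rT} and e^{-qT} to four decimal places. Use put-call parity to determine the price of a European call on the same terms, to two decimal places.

exp(−qT) = exp(−0.06·1) = 0.9418;  exp(−rT) = exp(−0.068·1) = 0.9343
Put-call parity: C − P = S·e^(−qT) − K·e^(−rT) = 270·0.9418 − 260·0.9343 = 254.2860 − 242.9180 = 11.3680
C = P + (C − P) = 8.91 + (11.3680) = 20.2780

£20.28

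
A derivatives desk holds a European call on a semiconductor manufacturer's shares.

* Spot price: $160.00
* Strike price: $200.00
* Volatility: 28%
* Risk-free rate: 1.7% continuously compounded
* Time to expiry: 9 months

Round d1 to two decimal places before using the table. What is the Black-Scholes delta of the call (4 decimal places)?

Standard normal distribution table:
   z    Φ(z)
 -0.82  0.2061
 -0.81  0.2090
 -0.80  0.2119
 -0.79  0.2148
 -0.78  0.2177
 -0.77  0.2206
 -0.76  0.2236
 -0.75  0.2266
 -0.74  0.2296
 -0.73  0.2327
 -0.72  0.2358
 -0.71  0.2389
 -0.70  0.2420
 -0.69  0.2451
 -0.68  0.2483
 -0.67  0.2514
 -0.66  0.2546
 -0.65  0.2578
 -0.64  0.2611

0.2266

T = 0.75;  σ√T = 0.2425
d₁ = [ln(160/200) + (0.017 + 0.28²/2)·0.75] / 0.2425 = [-0.2231 + 0.0422] / 0.2425 = -0.7464 which rounds to -0.75
N(d₁) = N(-0.75) = 0.2266
Δ_call = N(d₁) = 0.2266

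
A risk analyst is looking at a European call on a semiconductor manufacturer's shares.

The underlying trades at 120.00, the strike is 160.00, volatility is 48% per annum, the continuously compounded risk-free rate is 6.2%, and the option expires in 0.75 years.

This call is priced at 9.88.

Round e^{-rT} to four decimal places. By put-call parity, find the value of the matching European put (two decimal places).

42.62

exp(−rT) = exp(−0.062·0.75) = 0.9546
Put-call parity: C − P = S − K·e^(−rT) = 120 − 160·0.9546 = 120 − 152.7360 = -32.7360
P = C − (C − P) = 9.88 − (-32.7360) = 42.6160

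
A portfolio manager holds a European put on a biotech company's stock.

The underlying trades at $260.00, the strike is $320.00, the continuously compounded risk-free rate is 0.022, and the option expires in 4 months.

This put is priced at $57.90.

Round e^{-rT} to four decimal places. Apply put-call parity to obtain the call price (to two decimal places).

e^(−rT) = e^(−0.022·0.3333) = 0.9927
Put-call parity: C − P = S − K·e^(−rT) = 260 − 320·0.9927 = 260 − 317.6640 = -57.6640
C = P + (C − P) = 57.90 + (-57.6640) = 0.2360

$0.24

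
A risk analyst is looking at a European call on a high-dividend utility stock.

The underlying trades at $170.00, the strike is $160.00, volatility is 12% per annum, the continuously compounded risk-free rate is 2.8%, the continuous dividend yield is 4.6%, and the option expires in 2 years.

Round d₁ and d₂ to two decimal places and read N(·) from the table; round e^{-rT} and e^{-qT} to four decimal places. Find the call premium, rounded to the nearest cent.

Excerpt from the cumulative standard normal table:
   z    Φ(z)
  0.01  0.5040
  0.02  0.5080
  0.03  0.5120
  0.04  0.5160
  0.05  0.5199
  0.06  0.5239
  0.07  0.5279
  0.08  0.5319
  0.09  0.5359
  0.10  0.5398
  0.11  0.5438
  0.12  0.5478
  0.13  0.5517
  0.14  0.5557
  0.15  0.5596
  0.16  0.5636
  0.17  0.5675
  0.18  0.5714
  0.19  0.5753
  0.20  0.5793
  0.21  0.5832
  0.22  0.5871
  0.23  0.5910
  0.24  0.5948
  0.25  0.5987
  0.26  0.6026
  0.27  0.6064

T = 2;  σ√T = 0.1697
d₁ = [ln(170/160) + (0.028 − 0.046 + 0.12²/2)·2] / 0.1697 = [0.0606 − 0.0216] / 0.1697 = 0.2300 ⇒ 0.23
d₂ = d₁ − σ√T = 0.2300 − 0.1697 = 0.0602 ⇒ 0.06
e^(−qT) = e^(−0.046·2) = 0.9121;  e^(−rT) = e^(−0.028·2) = 0.9455
C = 170·0.9121·N(0.23) − 160·0.9455·N(0.06) = 170·0.9121·0.5910 − 160·0.9455·0.5239 = 91.6387 − 79.2556 = 12.3831

$12.38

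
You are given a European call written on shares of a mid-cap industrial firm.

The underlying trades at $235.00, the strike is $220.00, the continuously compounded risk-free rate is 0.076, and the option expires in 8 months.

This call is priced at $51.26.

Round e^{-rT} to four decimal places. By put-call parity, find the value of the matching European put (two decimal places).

e^(−rT) = e^(−0.076·0.6667) = 0.9506
Put-call parity: C − P = S − K·e^(−rT) = 235 − 220·0.9506 = 235 − 209.1320 = 25.8680
P = C − (C − P) = 51.26 − (25.8680) = 25.3920

$25.39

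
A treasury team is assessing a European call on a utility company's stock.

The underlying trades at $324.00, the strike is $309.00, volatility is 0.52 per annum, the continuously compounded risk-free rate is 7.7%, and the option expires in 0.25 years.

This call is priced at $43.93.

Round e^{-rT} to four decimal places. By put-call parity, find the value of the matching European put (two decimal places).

e^(−rT) = e^(−0.077·0.25) = 0.9809
Put-call parity: C − P = S − K·e^(−rT) = 324 − 309·0.9809 = 324 − 303.0981 = 20.9019
P = C − (C − P) = 43.93 − (20.9019) = 23.0281

$23.03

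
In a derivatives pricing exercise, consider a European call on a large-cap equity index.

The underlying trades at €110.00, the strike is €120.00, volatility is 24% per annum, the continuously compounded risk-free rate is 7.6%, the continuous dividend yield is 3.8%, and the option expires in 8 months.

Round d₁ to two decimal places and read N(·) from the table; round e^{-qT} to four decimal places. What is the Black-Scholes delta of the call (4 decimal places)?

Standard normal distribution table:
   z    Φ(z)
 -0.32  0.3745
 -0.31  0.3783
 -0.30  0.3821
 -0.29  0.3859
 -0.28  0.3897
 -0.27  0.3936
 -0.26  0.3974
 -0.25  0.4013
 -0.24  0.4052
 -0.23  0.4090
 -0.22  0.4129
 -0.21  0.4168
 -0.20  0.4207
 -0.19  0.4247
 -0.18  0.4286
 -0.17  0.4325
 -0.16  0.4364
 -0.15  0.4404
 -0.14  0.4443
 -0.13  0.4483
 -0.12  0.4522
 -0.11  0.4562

σ√T = 0.24·√0.6667 = 0.1960
ln(S/K) + (r − q + σ²/2)T = ln(110/120) + (0.076 − 0.038 + 0.24²/2)·0.6667 = -0.0870 + 0.0445 = -0.0425
d₁ = -0.0425 / 0.1960 = -0.2168 ⇒ -0.22
N(d₁) = N(-0.22) = 0.4129
Δ_call = e^(−qT)·N(d₁) = 0.9750·0.4129 = 0.4026

0.4026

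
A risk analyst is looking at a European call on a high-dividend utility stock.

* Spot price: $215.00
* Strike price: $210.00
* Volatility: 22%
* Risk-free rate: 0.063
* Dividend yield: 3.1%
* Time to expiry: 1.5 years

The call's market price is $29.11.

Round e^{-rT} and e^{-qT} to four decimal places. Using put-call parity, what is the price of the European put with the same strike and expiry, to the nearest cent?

$14.93

exp(−qT) = exp(−0.031·1.5) = 0.9546;  exp(−rT) = exp(−0.063·1.5) = 0.9098
Put-call parity: C − P = S·e^(−qT) − K·e^(−rT) = 215·0.9546 − 210·0.9098 = 205.2390 − 191.0580 = 14.1810
P = C − (C − P) = 29.11 − (14.1810) = 14.9290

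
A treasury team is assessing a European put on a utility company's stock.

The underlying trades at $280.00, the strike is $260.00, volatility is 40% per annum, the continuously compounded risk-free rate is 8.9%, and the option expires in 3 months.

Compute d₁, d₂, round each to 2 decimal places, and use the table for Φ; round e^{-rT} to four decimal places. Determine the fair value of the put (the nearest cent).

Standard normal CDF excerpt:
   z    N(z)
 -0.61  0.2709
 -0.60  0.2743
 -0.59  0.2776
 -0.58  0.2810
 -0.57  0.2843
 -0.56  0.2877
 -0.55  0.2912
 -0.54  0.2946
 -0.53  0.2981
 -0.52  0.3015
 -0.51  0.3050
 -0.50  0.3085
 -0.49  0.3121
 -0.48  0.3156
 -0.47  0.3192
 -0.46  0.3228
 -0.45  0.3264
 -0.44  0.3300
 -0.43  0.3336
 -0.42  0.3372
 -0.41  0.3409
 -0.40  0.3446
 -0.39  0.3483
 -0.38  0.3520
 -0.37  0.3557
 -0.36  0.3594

$10.83

T = 0.25;  σ√T = 0.2000
d₁ = [ln(280/260) + (0.089 + 0.4²/2)·0.25] / 0.2000 = [0.0741 + 0.0423] / 0.2000 = 0.5818 ≈ 0.58
d₂ = d₁ − σ√T = 0.5818 − 0.2000 = 0.3818 ≈ 0.38
exp(−rT) = exp(−0.089·0.25) = 0.9780
N(−d₂) = N(-0.38) = 0.3520;  N(−d₁) = N(-0.58) = 0.2810
P = 260·0.9780·0.3520 − 280·0.2810 = 89.5066 − 78.6800 = 10.8266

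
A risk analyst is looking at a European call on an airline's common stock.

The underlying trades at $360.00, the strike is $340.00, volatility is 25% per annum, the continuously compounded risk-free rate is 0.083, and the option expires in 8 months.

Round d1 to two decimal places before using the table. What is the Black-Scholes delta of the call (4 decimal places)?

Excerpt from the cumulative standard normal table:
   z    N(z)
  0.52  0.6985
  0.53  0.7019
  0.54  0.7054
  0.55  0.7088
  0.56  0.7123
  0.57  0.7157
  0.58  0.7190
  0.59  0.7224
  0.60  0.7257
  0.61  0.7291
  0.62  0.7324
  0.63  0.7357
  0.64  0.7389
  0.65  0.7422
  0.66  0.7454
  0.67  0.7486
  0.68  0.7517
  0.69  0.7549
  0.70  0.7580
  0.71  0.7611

0.7422

T = 0.6667;  σ√T = 0.2041
d₁ = [ln(360/340) + (0.083 + 0.25²/2)·0.6667] / 0.2041 = [0.0572 + 0.0762] / 0.2041 = 0.6532 which rounds to 0.65
N(d₁) = N(0.65) = 0.7422
Δ_call = N(d₁) = 0.7422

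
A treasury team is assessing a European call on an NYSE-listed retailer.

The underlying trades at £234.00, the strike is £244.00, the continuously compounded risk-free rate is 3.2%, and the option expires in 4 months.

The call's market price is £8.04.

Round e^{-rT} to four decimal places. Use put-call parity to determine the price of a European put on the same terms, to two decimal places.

£15.45

e^(−rT) = e^(−0.032·0.3333) = 0.9894
Put-call parity: C − P = S − K·e^(−rT) = 234 − 244·0.9894 = 234 − 241.4136 = -7.4136
P = C − (C − P) = 8.04 − (-7.4136) = 15.4536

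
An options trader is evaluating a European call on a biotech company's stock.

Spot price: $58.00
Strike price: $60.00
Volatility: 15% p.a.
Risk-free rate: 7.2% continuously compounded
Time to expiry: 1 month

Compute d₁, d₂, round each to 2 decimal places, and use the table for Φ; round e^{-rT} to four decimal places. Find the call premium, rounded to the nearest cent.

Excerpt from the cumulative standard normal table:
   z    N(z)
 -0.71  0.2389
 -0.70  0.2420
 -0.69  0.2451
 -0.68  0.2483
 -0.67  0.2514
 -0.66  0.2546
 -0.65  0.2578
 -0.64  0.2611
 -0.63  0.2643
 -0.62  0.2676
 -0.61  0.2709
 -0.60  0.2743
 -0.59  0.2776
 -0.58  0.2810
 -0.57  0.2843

σ√T = 0.15 × 0.2887 = 0.0433
d₁ = [ln(58/60) + (0.072 + 0.15²/2)·0.08333] / 0.0433 = [-0.0339 + 0.0069] / 0.0433 = -0.6227 ⇒ -0.62
d₂ = d₁ − σ√T = -0.6227 − 0.0433 = -0.6660 ⇒ -0.67
exp(−rT) = exp(−0.072·0.08333) = 0.9940
N(d₁) = N(-0.62) = 0.2676;  N(d₂) = N(-0.67) = 0.2514
C = 58·0.2676 − 60·0.9940·0.2514 = 15.5208 − 14.9935 = 0.5273

$0.53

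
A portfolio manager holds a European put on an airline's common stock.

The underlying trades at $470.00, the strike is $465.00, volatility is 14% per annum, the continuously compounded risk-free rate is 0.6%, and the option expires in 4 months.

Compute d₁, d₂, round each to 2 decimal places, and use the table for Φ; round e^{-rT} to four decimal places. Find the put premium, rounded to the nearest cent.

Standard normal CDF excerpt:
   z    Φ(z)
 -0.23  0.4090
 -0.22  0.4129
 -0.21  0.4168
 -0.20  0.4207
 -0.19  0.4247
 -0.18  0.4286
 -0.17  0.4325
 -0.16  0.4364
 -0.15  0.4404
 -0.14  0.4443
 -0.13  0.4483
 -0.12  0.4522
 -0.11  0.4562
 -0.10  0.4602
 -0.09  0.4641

$12.12

T = 0.3333;  σ√T = 0.0808
d₁ = [ln(470/465) + (0.006 + 0.14²/2)·0.3333] / 0.0808 = [0.0107 + 0.0053] / 0.0808 = 0.1975 ⇒ 0.20
d₂ = d₁ − σ√T = 0.1975 − 0.0808 = 0.1166 ⇒ 0.12
exp(−rT) = exp(−0.006·0.3333) = 0.9980
N(−d₂) = N(-0.12) = 0.4522;  N(−d₁) = N(-0.20) = 0.4207
P = 465·0.9980·0.4522 − 470·0.4207 = 209.8525 − 197.7290 = 12.1235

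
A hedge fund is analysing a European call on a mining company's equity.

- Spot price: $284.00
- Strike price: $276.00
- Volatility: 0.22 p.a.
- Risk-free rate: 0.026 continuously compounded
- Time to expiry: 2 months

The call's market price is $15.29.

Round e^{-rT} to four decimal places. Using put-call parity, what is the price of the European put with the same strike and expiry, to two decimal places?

exp(−rT) = exp(−0.026·0.1667) = 0.9957
Put-call parity: C − P = S − K·e^(−rT) = 284 − 276·0.9957 = 284 − 274.8132 = 9.1868
P = C − (C − P) = 15.29 − (9.1868) = 6.1032

$6.10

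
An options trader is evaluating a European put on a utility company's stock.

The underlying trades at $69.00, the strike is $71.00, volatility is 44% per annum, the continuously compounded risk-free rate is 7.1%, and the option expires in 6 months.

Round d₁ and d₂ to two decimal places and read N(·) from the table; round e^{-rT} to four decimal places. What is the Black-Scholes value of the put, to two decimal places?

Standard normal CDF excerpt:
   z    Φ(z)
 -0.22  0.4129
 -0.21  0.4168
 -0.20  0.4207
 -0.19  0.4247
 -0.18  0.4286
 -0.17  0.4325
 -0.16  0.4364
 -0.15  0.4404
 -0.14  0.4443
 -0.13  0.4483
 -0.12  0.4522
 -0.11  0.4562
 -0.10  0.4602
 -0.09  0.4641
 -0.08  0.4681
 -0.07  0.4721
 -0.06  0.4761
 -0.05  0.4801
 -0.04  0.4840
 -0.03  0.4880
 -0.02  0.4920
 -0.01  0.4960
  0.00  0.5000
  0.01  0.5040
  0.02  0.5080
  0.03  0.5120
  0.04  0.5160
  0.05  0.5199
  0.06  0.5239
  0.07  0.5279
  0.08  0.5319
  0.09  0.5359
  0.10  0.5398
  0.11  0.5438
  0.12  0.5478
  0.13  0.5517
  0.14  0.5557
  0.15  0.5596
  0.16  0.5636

T = 0.5;  σ√T = 0.3111
d₁ = [ln(69/71) + (0.071 + ½·0.44²)·0.5] / (σ√T) = (-0.0286 + 0.0839) / 0.3111 = 0.1778 ≈ 0.18
d₂ = 0.1778 − 0.3111 = -0.1333 ≈ -0.13
e^(−rT) = e^(−0.071·0.5) = 0.9651
P = 71·0.9651·N(0.13) − 69·N(-0.18) = 71·0.9651·0.5517 − 69·0.4286 = 37.8036 − 29.5734 = 8.2302

$8.23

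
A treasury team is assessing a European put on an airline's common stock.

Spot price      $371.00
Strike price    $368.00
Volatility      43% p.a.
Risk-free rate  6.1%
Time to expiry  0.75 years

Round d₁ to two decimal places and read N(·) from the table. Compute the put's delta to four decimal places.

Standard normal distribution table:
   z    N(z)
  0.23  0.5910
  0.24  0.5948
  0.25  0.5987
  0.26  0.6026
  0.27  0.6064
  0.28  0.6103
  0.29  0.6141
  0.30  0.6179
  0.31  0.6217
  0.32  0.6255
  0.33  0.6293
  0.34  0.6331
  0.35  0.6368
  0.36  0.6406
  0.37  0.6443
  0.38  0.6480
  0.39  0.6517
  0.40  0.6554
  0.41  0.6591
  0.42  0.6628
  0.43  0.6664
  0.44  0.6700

T = 0.75;  σ√T = 0.3724
d₁ = [ln(371/368) + (0.061 + 0.43²/2)·0.75] / 0.3724 = [0.0081 + 0.1151] / 0.3724 = 0.3309 → 0.33
N(d₁) = N(0.33) = 0.6293
Δ_put = N(d₁) − 1 = 0.6293 − 1 = -0.3707

-0.3707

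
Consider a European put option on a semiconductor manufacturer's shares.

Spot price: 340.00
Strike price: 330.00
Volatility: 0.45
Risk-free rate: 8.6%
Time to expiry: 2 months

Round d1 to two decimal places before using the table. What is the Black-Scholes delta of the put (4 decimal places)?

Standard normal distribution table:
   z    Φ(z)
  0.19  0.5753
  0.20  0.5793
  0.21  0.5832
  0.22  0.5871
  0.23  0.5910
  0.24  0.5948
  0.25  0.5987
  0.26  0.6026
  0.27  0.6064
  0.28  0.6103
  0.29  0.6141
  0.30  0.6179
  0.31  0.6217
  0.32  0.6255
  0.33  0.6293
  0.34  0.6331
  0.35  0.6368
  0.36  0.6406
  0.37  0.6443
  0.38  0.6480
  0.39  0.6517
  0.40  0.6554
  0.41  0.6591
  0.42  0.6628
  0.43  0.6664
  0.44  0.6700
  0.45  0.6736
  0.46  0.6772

-0.3707

σ√T = 0.45 × 0.4082 = 0.1837
d₁ = [ln(340/330) + (0.086 + 0.45²/2)·0.1667] / 0.1837 = [0.0299 + 0.0312] / 0.1837 = 0.3324 ≈ 0.33
N(d₁) = N(0.33) = 0.6293
Δ_put = N(d₁) − 1 = 0.6293 − 1 = -0.3707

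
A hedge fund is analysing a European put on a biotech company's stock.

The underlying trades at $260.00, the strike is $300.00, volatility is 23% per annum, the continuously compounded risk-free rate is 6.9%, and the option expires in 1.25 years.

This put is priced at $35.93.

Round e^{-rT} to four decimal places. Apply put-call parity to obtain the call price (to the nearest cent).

$20.71

exp(−rT) = exp(−0.069·1.25) = 0.9174
Put-call parity: C − P = S − K·e^(−rT) = 260 − 300·0.9174 = 260 − 275.2200 = -15.2200
C = P + (C − P) = 35.93 + (-15.2200) = 20.7100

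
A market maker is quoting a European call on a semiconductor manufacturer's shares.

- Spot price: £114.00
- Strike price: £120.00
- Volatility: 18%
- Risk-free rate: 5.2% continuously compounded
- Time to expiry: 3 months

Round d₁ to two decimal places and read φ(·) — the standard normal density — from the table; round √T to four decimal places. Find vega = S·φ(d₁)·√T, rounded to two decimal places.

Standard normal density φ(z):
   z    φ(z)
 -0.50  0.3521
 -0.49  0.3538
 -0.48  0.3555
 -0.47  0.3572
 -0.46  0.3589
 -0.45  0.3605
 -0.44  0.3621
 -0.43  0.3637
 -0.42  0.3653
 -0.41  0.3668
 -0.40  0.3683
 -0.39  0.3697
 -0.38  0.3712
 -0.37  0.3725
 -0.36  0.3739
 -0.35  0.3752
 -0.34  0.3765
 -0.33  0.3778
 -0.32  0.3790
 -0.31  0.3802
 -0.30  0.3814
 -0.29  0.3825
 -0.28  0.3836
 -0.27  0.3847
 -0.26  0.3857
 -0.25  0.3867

21.16

σ√T = 0.18·√0.25 = 0.0900
d₁ = [ln(114/120) + (0.052 + 0.18²/2)·0.25] / 0.0900 = [-0.0513 + 0.0170] / 0.0900 = -0.3805 ⇒ -0.38
√T = √0.25 = 0.5000
φ(d₁) = φ(-0.38) = 0.3712
vega = S·φ(d₁)·√T = 114·0.3712·0.5000 = 21.1584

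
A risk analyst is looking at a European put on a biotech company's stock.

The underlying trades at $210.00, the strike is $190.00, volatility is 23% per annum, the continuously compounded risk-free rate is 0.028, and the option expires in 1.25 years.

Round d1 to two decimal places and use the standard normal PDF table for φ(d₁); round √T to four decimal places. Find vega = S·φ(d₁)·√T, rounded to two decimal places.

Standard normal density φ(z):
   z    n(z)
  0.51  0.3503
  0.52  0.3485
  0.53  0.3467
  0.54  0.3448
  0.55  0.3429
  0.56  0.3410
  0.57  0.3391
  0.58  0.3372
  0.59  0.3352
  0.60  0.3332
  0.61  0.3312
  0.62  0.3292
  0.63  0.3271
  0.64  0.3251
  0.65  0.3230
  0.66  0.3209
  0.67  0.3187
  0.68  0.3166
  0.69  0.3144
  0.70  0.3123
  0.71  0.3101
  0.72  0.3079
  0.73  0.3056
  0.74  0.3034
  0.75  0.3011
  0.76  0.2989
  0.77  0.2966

75.83

T = 1.25;  σ√T = 0.2571
ln(S/K) + (r + σ²/2)T = ln(210/190) + (0.028 + 0.23²/2)·1.25 = 0.1001 + 0.0681 = 0.1681
d₁ = 0.1681 / 0.2571 = 0.6539 → 0.65
√T = √1.25 = 1.1180
φ(d₁) = φ(0.65) = 0.3230
vega = S·φ(d₁)·√T = 210·0.3230·1.1180 = 75.8339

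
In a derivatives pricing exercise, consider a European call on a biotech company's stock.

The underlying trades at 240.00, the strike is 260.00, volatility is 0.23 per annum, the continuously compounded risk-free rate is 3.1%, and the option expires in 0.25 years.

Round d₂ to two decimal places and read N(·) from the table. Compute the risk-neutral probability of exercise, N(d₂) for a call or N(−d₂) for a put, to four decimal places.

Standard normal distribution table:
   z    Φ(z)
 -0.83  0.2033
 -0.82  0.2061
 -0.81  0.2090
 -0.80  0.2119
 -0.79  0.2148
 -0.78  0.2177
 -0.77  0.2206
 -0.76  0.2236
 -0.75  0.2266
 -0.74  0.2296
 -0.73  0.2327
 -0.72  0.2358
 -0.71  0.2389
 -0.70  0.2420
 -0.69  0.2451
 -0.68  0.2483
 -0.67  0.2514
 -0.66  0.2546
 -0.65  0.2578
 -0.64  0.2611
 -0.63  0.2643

0.2451

σ√T = 0.23 × 0.5000 = 0.1150
d₁ = [ln(240/260) + (0.031 + 0.23²/2)·0.25] / 0.1150 = [-0.0800 + 0.0144] / 0.1150 = -0.5711 → -0.57
d₂ = d₁ − σ√T = -0.5711 − 0.1150 = -0.6861 → -0.69
Pr(exercise) under Q = N(d₂) = 0.2451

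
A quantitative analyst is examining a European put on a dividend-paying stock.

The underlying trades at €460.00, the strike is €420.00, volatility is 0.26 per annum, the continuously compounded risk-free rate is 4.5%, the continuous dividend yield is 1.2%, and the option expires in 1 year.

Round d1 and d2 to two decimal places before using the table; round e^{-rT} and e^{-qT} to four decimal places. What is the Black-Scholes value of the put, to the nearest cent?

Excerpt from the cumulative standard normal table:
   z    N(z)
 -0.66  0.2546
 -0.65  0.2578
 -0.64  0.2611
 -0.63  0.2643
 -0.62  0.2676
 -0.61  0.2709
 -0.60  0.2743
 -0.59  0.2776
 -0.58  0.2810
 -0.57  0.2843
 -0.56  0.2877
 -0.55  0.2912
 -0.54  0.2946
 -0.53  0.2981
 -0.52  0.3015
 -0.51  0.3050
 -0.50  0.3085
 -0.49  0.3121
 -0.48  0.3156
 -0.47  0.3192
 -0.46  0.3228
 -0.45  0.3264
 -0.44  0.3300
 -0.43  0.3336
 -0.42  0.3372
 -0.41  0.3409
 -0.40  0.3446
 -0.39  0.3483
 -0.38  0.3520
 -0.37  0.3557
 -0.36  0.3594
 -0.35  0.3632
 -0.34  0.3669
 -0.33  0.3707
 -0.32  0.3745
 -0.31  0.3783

€22.70

σ√T = 0.26 × 1.0000 = 0.2600
d₁ = [ln(460/420) + (0.045 − 0.012 + ½·0.26²)·1] / (σ√T) = (0.0910 + 0.0668) / 0.2600 = 0.6068 ⇒ 0.61
d₂ = 0.6068 − 0.2600 = 0.3468 ⇒ 0.35
exp(−qT) = exp(−0.012·1) = 0.9881;  exp(−rT) = exp(−0.045·1) = 0.9560
N(−d₂) = N(-0.35) = 0.3632;  N(−d₁) = N(-0.61) = 0.2709
P = 420·0.9560·0.3632 − 460·0.9881·0.2709 = 145.8321 − 123.1311 = 22.7010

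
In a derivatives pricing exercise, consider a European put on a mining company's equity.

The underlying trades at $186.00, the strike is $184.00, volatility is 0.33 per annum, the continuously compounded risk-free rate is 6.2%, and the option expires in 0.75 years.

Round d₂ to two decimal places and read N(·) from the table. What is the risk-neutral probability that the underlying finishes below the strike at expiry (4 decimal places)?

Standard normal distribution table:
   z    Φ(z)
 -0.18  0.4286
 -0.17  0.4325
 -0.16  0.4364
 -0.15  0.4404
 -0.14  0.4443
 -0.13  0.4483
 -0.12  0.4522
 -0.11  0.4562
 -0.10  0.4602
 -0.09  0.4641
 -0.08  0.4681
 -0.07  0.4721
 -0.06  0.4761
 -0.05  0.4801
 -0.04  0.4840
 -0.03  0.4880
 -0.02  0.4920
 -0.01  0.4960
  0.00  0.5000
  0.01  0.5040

0.4761

σ√T = 0.33·√0.75 = 0.2858
ln(S/K) + (r + σ²/2)T = ln(186/184) + (0.062 + 0.33²/2)·0.75 = 0.0108 + 0.0873 = 0.0981
d₁ = 0.0981 / 0.2858 = 0.3434 ⇒ 0.34
d₂ = d₁ − σ√T = 0.3434 − 0.2858 = 0.0576 ⇒ 0.06
Risk-neutral Pr[S_T < K] = N(−d₂) = N(-0.06) = 0.4761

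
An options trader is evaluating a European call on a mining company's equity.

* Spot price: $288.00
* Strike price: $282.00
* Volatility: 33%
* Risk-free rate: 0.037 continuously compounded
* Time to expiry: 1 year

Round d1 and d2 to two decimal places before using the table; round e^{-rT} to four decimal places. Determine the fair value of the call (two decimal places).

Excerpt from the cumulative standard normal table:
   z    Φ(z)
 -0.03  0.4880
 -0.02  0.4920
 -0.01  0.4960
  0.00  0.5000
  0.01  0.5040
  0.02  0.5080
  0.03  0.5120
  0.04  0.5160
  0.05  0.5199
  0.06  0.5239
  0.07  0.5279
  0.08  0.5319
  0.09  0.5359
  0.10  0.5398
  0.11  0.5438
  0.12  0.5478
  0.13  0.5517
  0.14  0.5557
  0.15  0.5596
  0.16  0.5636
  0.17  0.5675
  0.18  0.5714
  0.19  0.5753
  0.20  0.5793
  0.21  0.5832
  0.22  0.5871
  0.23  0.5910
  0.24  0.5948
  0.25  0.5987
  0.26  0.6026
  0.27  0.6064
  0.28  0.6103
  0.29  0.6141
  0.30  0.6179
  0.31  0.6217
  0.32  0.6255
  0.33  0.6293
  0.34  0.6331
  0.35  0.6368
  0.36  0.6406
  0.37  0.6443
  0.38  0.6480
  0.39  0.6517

$45.36

σ√T = 0.33 × 1.0000 = 0.3300
ln(S/K) + (r + σ²/2)T = ln(288/282) + (0.037 + 0.33²/2)·1 = 0.0211 + 0.0915 = 0.1125
d₁ = 0.1125 / 0.3300 = 0.3409 ≈ 0.34
d₂ = d₁ − σ√T = 0.3409 − 0.3300 = 0.0109 ≈ 0.01
e^(−rT) = e^(−0.037·1) = 0.9637
N(d₁) = N(0.34) = 0.6331;  N(d₂) = N(0.01) = 0.5040
C = 288·0.6331 − 282·0.9637·0.5040 = 182.3328 − 136.9688 = 45.3640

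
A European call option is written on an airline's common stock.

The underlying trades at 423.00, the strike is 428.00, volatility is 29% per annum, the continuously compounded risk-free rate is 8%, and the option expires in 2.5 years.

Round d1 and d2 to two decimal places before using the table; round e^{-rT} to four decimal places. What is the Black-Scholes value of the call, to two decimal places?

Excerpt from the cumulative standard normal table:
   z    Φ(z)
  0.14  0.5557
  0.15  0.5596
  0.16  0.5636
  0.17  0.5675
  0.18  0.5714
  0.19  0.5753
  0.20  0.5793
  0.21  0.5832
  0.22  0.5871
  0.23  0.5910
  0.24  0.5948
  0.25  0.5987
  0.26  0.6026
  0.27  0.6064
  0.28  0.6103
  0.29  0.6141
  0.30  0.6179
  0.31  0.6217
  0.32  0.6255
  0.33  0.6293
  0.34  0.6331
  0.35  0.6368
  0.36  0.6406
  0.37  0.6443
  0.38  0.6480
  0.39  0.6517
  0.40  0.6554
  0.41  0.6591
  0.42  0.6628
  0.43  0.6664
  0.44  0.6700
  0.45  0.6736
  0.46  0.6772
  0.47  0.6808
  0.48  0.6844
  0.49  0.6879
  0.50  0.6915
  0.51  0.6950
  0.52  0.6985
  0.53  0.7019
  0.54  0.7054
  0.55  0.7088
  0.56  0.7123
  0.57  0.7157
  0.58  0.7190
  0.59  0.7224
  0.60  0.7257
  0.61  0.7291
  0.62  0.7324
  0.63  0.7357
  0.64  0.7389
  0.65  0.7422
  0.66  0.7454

T = 2.5;  σ√T = 0.4585
d₁ = [ln(423/428) + (0.08 + 0.29²/2)·2.5] / 0.4585 = [-0.0118 + 0.3051] / 0.4585 = 0.6398 ⇒ 0.64
d₂ = d₁ − σ√T = 0.6398 − 0.4585 = 0.1813 ⇒ 0.18
exp(−rT) = exp(−0.08·2.5) = 0.8187
N(d₁) = N(0.64) = 0.7389;  N(d₂) = N(0.18) = 0.5714
C = 423·0.7389 − 428·0.8187·0.5714 = 312.5547 − 200.2206 = 112.3341

112.33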